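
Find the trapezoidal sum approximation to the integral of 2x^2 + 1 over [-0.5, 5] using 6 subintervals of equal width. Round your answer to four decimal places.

Δx = (5 − (-0.5))/6 = 11/12.
f(-0.5) = 1.5, f(5/12) = 97/72, f(4/3) = 41/9, f(2.25) = 11.125, f(19/6) = 379/18, f(49/12) = 2473/72, f(5) = 51.
T_6 = (Δx/2)·[f(x_0) + 2f(x_1) + ... + 2f(x_{5}) + f(x_6)].
Sum ≈ 90.4572.

90.4572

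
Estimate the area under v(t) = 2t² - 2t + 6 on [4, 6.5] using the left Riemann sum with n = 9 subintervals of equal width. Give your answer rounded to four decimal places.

Δt = (6.5 − 4)/9 = 5/18.
Left endpoints: 4, 77/18, 41/9, 29/6, 46/9, 97/18, 17/3, 107/18, 56/9.
v(4) = 30, v(77/18) = 5515/162, v(41/9) = 3110/81, v(29/6) = 775/18, v(46/9) = 3890/81, v(97/18) = 8635/162, v(17/3) = 530/9, v(107/18) = 10495/162, v(56/9) = 5750/81.
Sum = Δt · [v(4) + v(77/18) + v(41/9) + ...].
Sum ≈ 122.6337.

122.6337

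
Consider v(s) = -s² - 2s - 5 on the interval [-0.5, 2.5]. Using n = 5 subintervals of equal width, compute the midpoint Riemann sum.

Δs = (2.5 − (-0.5))/5 = 0.6.
Midpoints: -0.2, 0.4, 1, 1.6, 2.2.
v(-0.2) = -4.64, v(0.4) = -5.96, v(1) = -8, v(1.6) = -10.76, v(2.2) = -14.24.
Sum = Δs · [v(-0.2) + v(0.4) + v(1) + v(1.6) + v(2.2)].
Sum = -26.16.

-26.16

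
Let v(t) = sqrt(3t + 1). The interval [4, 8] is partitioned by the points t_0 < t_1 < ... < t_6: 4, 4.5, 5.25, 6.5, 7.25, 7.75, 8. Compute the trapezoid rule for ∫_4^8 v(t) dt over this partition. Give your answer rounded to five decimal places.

17.35441

Subinterval widths: 0.5, 0.75, 1.25, 0.75, 0.5, 0.25.
v(4) ≈ 3.60555, v(4.5) ≈ 3.80789, v(5.25) ≈ 4.09268, v(6.5) ≈ 4.52769, v(7.25) ≈ 4.76970, v(7.75) ≈ 4.92443, v(8) ≈ 5.00000.
On each subinterval the trapezoid contributes (Δt_i/2)·[v(t_{i-1}) + v(t_i)].
Sum ≈ 17.35441.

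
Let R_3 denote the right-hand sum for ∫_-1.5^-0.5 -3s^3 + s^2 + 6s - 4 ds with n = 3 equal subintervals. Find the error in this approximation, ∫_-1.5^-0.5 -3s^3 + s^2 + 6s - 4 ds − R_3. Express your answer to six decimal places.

Exact integral: ∫_-1.5^-0.5 f(s) ds ≈ -5.16666667.
R_3 ≈ -5.93981481.
Error ≈ -5.16666667 − (-5.93981481) ≈ 0.773148.

0.773148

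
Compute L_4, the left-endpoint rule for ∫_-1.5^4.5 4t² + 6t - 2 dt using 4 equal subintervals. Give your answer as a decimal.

96

Δt = (4.5 − (-1.5))/4 = 1.5.
Left endpoints: -1.5, 0, 1.5, 3.
f(-1.5) = -2, f(0) = -2, f(1.5) = 16, f(3) = 52.
Sum = Δt · [f(-1.5) + f(0) + f(1.5) + f(3)].
Sum = 96.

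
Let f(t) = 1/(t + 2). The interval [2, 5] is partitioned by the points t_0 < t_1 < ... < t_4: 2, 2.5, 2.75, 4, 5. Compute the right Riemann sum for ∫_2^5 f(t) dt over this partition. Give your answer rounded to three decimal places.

0.515

Subinterval widths: 0.5, 0.25, 1.25, 1.
Right endpoints: 2.5, 2.75, 4, 5.
f(2.5) = 2/9, f(2.75) = 4/19, f(4) = 1/6, f(5) = 1/7.
Sum = Σ Δt_i · f(t_i).
Sum ≈ 0.515.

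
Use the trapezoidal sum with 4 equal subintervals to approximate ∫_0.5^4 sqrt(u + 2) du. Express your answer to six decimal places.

7.155602

Δu = (4 − 0.5)/4 = 0.875.
f(0.5) ≈ 1.581139, f(1.375) ≈ 1.837117, f(2.25) ≈ 2.061553, f(3.125) ≈ 2.263846, f(4) ≈ 2.449490.
T_4 = (Δu/2)·[f(u_0) + 2f(u_1) + 2f(u_2) + 2f(u_3) + f(u_4)].
Sum ≈ 7.155602.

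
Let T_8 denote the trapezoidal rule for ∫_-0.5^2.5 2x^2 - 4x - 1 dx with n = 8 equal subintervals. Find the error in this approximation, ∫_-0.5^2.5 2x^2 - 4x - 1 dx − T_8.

Exact integral: ∫_-0.5^2.5 f(x) dx = -4.5.
T_8 = -4.359375.
Error = -4.5 − (-4.359375) = -0.140625.

-0.140625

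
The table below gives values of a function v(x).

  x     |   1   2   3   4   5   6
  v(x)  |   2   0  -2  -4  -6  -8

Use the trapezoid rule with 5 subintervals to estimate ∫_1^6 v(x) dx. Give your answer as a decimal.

-15

Δx = 1.
T_5 = (1/2)·[2 + 2·0 + 2·(-2) + 2·(-4) + 2·(-6) + (-8)] = -15.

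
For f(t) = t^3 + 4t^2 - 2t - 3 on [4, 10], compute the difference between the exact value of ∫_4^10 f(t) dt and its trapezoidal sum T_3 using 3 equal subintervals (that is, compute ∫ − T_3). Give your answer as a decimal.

Exact integral: ∫_4^10 f(t) dt = 3582.
T_3 = 3682.
Error = 3582 − 3682 = -100.

-100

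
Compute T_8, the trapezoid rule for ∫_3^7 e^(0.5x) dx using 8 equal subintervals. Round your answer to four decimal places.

57.5655

Δx = (7 − 3)/8 = 0.5.
f(3) ≈ 4.4817, f(3.5) ≈ 5.7546, f(4) ≈ 7.3891, f(4.5) ≈ 9.4877, f(5) ≈ 12.1825, f(5.5) ≈ 15.6426, f(6) ≈ 20.0855, f(6.5) ≈ 25.7903, f(7) ≈ 33.1155.
T_8 = (Δx/2)·[f(x_0) + 2f(x_1) + ... + 2f(x_{7}) + f(x_8)].
Sum ≈ 57.5655.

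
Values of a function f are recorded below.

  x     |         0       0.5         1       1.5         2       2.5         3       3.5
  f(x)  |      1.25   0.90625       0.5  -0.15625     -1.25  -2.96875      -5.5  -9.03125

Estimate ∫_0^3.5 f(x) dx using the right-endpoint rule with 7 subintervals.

-8.75

Δx = 0.5.
Sum = 0.5·[0.90625 + 0.5 + (-0.15625) + (-1.25) + (-2.96875) + (-5.5) + (-9.03125)] = -8.75.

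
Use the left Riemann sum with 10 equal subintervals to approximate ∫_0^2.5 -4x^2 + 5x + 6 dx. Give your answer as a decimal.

11.25

Δx = (2.5 − 0)/10 = 0.25.
Left endpoints: 0, 0.25, 0.5, 0.75, 1, 1.25, 1.5, 1.75, 2, 2.25.
f(0) = 6, f(0.25) = 7, f(0.5) = 7.5, f(0.75) = 7.5, f(1) = 7, f(1.25) = 6, f(1.5) = 4.5, f(1.75) = 2.5, f(2) = 0, f(2.25) = -3.
Sum = Δx · [f(0) + f(0.25) + f(0.5) + ...].
Sum = 11.25.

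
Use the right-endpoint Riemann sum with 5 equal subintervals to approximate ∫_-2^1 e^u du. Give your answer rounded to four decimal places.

Δu = (1 − (-2))/5 = 0.6.
Right endpoints: -1.4, -0.8, -0.2, 0.4, 1.
f(-1.4) ≈ 0.2466, f(-0.8) ≈ 0.4493, f(-0.2) ≈ 0.8187, f(0.4) ≈ 1.4918, f(1) ≈ 2.7183.
Sum = Δu · [f(-1.4) + f(-0.8) + f(-0.2) + f(0.4) + f(1)].
Sum ≈ 3.4349.

3.4349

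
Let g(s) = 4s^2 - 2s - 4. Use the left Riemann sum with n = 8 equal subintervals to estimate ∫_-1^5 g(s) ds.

90.75

Δs = (5 − (-1))/8 = 0.75.
Left endpoints: -1, -0.25, 0.5, 1.25, 2, 2.75, 3.5, 4.25.
g(-1) = 2, g(-0.25) = -3.25, g(0.5) = -4, g(1.25) = -0.25, g(2) = 8, g(2.75) = 20.75, g(3.5) = 38, g(4.25) = 59.75.
Sum = Δs · [g(-1) + g(-0.25) + g(0.5) + ...].
Sum = 90.75.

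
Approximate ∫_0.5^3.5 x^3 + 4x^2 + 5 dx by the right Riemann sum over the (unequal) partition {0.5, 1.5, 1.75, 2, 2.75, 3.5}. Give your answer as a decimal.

Subinterval widths: 1, 0.25, 0.25, 0.75, 0.75.
Right endpoints: 1.5, 1.75, 2, 2.75, 3.5.
f(1.5) = 17.375, f(1.75) = 22.609375, f(2) = 29, f(2.75) = 56.046875, f(3.5) = 96.875.
Sum = Σ Δx_i · f(x_i).
Sum = 144.96875.

144.96875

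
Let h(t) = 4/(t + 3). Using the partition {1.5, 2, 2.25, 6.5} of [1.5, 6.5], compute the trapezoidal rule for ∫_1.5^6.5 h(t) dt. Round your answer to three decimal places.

Subinterval widths: 0.5, 0.25, 4.25.
h(1.5) = 8/9, h(2) = 0.8, h(2.25) = 16/21, h(6.5) = 8/19.
On each subinterval the trapezoid contributes (Δt_i/2)·[h(t_{i-1}) + h(t_i)].
Sum ≈ 3.131.

3.131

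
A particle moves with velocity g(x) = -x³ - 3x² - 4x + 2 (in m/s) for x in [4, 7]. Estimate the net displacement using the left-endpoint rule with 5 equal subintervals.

Δx = (7 − 4)/5 = 0.6.
Left endpoints: 4, 4.6, 5.2, 5.8, 6.4.
g(4) = -126, g(4.6) = -177.216, g(5.2) = -240.528, g(5.8) = -317.232, g(6.4) = -408.624.
Sum = Δx · [g(4) + g(4.6) + g(5.2) + g(5.8) + g(6.4)].
Sum = -761.76.

-761.76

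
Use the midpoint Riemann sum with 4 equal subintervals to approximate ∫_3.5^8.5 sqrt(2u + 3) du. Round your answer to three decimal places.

19.279

Δu = (8.5 − 3.5)/4 = 1.25.
Midpoints: 4.125, 5.375, 6.625, 7.875.
f(4.125) ≈ 3.354, f(5.375) ≈ 3.708, f(6.625) ≈ 4.031, f(7.875) ≈ 4.330.
Sum = Δu · [f(4.125) + f(5.375) + f(6.625) + f(7.875)].
Sum ≈ 19.279.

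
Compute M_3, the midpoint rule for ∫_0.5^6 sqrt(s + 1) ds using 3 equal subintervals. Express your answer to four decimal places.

Δs = (6 − 0.5)/3 = 11/6.
Midpoints: 17/12, 3.25, 61/12.
f(17/12) ≈ 1.5546, f(3.25) ≈ 2.0616, f(61/12) ≈ 2.4664.
Sum = Δs · [f(17/12) + f(3.25) + f(61/12)].
Sum ≈ 11.1514.

11.1514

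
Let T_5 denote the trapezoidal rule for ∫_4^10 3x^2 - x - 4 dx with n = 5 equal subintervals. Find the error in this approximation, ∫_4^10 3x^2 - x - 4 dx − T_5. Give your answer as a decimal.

-4.32

Exact integral: ∫_4^10 f(x) dx = 870.
T_5 = 874.32.
Error = 870 − 874.32 = -4.32.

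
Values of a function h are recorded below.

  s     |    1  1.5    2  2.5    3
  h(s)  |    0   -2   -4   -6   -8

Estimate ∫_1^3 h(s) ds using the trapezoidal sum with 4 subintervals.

Δs = 0.5.
T_4 = (0.5/2)·[0 + 2·(-2) + 2·(-4) + 2·(-6) + (-8)] = -8.

-8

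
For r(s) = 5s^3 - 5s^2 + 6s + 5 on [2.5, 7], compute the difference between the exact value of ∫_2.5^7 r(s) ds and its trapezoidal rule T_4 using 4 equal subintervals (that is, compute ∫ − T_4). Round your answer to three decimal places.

Exact integral: ∫_2.5^7 r(s) ds = 2557.546875.
T_4 ≈ 2620.43262.
Error ≈ 2557.546875 − 2620.43262 ≈ -62.886.

-62.886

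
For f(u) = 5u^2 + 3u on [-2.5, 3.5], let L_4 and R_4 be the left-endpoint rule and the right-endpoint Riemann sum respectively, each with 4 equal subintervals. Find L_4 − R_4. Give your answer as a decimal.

-72

L_4 = 81.75.
R_4 = 153.75.
L_4 − R_4 = -72.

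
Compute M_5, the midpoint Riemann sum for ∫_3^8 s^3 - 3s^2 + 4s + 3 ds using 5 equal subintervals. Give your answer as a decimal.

Δs = (8 − 3)/5 = 1.
Midpoints: 3.5, 4.5, 5.5, 6.5, 7.5.
f(3.5) = 23.125, f(4.5) = 51.375, f(5.5) = 100.625, f(6.5) = 176.875, f(7.5) = 286.125.
Sum = Δs · [f(3.5) + f(4.5) + f(5.5) + f(6.5) + f(7.5)].
Sum = 638.125.

638.125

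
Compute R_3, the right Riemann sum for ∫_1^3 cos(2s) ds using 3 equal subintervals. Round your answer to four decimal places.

-0.0448

Δs = (3 − 1)/3 = 2/3.
Right endpoints: 5/3, 7/3, 3.
f(5/3) ≈ -0.9817, f(7/3) ≈ -0.0457, f(3) ≈ 0.9602.
Sum = Δs · [f(5/3) + f(7/3) + f(3)].
Sum ≈ -0.0448.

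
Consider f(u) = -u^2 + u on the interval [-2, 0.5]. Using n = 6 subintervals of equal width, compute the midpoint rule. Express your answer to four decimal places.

Δu = (0.5 − (-2))/6 = 5/12.
Midpoints: -43/24, -1.375, -23/24, -13/24, -0.125, 7/24.
f(-43/24) = -2881/576, f(-1.375) = -3.265625, f(-23/24) = -1081/576, f(-13/24) = -481/576, f(-0.125) = -0.140625, f(7/24) = 119/576.
Sum = Δu · [f(-43/24) + f(-1.375) + f(-23/24) + ...].
Sum ≈ -4.5472.

-4.5472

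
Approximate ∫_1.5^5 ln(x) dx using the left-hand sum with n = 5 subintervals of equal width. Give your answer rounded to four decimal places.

Δx = (5 − 1.5)/5 = 0.7.
Left endpoints: 1.5, 2.2, 2.9, 3.6, 4.3.
f(1.5) ≈ 0.4055, f(2.2) ≈ 0.7885, f(2.9) ≈ 1.0647, f(3.6) ≈ 1.2809, f(4.3) ≈ 1.4586.
Sum = Δx · [f(1.5) + f(2.2) + f(2.9) + f(3.6) + f(4.3)].
Sum ≈ 3.4987.

3.4987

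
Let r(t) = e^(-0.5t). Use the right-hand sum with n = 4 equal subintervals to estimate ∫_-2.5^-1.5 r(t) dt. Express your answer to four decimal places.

2.5786

Δt = (-1.5 − (-2.5))/4 = 0.25.
Right endpoints: -2.25, -2, -1.75, -1.5.
r(-2.25) ≈ 3.0802, r(-2) ≈ 2.7183, r(-1.75) ≈ 2.3989, r(-1.5) ≈ 2.1170.
Sum = Δt · [r(-2.25) + r(-2) + r(-1.75) + r(-1.5)].
Sum ≈ 2.5786.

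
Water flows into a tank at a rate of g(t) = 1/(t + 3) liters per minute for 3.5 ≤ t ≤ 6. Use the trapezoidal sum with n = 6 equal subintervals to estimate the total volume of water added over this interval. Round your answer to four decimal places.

0.3256

Δt = (6 − 3.5)/6 = 5/12.
g(3.5) = 2/13, g(47/12) = 12/83, g(13/3) = 3/22, g(4.75) = 4/31, g(31/6) = 6/49, g(67/12) = 12/103, g(6) = 1/9.
T_6 = (Δt/2)·[g(t_0) + 2g(t_1) + ... + 2g(t_{5}) + g(t_6)].
Sum ≈ 0.3256.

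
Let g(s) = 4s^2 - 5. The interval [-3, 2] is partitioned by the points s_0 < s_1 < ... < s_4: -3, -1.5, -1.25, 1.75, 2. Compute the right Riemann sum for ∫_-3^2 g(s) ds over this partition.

Subinterval widths: 1.5, 0.25, 3, 0.25.
Right endpoints: -1.5, -1.25, 1.75, 2.
g(-1.5) = 4, g(-1.25) = 1.25, g(1.75) = 7.25, g(2) = 11.
Sum = Σ Δs_i · g(s_i).
Sum = 30.8125.

30.8125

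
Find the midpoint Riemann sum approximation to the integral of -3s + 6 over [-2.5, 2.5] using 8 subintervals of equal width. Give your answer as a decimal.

30

Δs = (2.5 − (-2.5))/8 = 0.625.
Midpoints: -2.1875, -1.5625, -0.9375, -0.3125, 0.3125, 0.9375, 1.5625, 2.1875.
f(-2.1875) = 12.5625, f(-1.5625) = 10.6875, f(-0.9375) = 8.8125, f(-0.3125) = 6.9375, f(0.3125) = 5.0625, f(0.9375) = 3.1875, f(1.5625) = 1.3125, f(2.1875) = -0.5625.
Sum = Δs · [f(-2.1875) + f(-1.5625) + f(-0.9375) + ...].
Sum = 30.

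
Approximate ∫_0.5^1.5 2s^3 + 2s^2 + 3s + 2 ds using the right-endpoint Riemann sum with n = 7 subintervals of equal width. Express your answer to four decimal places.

10.6582

Δs = (1.5 − 0.5)/7 = 1/7.
Right endpoints: 9/14, 11/14, 13/14, 15/14, 17/14, 19/14, 1.5.
f(9/14) = 7253/1372, f(11/14) = 9003/1372, f(13/14) = 11129/1372, f(15/14) = 13679/1372, f(17/14) = 16701/1372, f(19/14) = 20243/1372, f(1.5) = 17.75.
Sum = Δs · [f(9/14) + f(11/14) + f(13/14) + ...].
Sum ≈ 10.6582.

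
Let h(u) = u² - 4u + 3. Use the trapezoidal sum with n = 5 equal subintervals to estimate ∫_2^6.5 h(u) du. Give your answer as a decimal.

26.4825

Δu = (6.5 − 2)/5 = 0.9.
h(2) = -1, h(2.9) = -0.19, h(3.8) = 2.24, h(4.7) = 6.29, h(5.6) = 11.96, h(6.5) = 19.25.
T_5 = (Δu/2)·[h(u_0) + 2h(u_1) + ... + 2h(u_{4}) + h(u_5)].
Sum = 26.4825.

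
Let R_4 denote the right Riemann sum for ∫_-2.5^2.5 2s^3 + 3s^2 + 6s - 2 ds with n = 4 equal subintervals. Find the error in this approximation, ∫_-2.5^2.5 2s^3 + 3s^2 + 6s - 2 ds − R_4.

Exact integral: ∫_-2.5^2.5 f(s) ds = 21.25.
R_4 = 82.96875.
Error = 21.25 − 82.96875 = -61.71875.

-61.71875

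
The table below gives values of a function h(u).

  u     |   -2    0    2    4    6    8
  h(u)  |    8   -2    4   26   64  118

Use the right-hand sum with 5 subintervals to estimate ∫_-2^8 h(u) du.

420

Δu = 2.
Sum = 2·[(-2) + 4 + 26 + 64 + 118] = 420.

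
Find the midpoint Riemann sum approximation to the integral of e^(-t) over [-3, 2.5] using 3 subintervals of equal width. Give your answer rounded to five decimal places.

Δt = (2.5 − (-3))/3 = 11/6.
Midpoints: -25/12, -0.25, 19/12.
f(-25/12) ≈ 8.03119, f(-0.25) ≈ 1.28403, f(19/12) ≈ 0.20529.
Sum = Δt · [f(-25/12) + f(-0.25) + f(19/12)].
Sum ≈ 17.45427.

17.45427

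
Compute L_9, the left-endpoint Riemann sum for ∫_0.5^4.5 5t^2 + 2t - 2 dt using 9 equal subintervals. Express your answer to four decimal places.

140.3251

Δt = (4.5 − 0.5)/9 = 4/9.
Left endpoints: 0.5, 17/18, 25/18, 11/6, 41/18, 49/18, 19/6, 65/18, 73/18.
f(0.5) = 0.25, f(17/18) = 1409/324, f(25/18) = 3377/324, f(11/6) = 665/36, f(41/18) = 9233/324, f(49/18) = 13121/324, f(19/6) = 1961/36, f(65/18) = 22817/324, f(73/18) = 28625/324.
Sum = Δt · [f(0.5) + f(17/18) + f(25/18) + ...].
Sum ≈ 140.3251.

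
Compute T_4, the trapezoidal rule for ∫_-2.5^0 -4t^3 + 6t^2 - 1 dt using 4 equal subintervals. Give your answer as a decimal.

71.23046875

Δt = (0 − (-2.5))/4 = 0.625.
f(-2.5) = 99, f(-1.875) = 46.4609375, f(-1.25) = 16.1875, f(-0.625) = 2.3203125, f(0) = -1.
T_4 = (Δt/2)·[f(t_0) + 2f(t_1) + 2f(t_2) + 2f(t_3) + f(t_4)].
Sum = 71.23046875.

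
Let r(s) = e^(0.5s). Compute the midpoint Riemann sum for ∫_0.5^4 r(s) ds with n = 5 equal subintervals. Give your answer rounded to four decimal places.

Δs = (4 − 0.5)/5 = 0.7.
Midpoints: 0.85, 1.55, 2.25, 2.95, 3.65.
r(0.85) ≈ 1.5296, r(1.55) ≈ 2.1706, r(2.25) ≈ 3.0802, r(2.95) ≈ 4.3710, r(3.65) ≈ 6.2028.
Sum = Δs · [r(0.85) + r(1.55) + r(2.25) + r(2.95) + r(3.65)].
Sum ≈ 12.1480.

12.1480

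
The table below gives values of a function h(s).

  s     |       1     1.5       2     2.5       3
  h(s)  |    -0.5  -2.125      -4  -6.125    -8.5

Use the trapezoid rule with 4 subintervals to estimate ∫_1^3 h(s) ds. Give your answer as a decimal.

Δs = 0.5.
T_4 = (0.5/2)·[(-0.5) + 2·(-2.125) + 2·(-4) + 2·(-6.125) + (-8.5)] = -8.375.

-8.375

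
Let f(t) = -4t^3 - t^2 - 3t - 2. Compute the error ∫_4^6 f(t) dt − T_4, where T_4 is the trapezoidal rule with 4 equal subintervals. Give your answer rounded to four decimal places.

Exact integral: ∫_4^6 f(t) dt ≈ -1124.666667.
T_4 = -1129.75.
Error ≈ -1124.666667 − (-1129.75) ≈ 5.0833.

5.0833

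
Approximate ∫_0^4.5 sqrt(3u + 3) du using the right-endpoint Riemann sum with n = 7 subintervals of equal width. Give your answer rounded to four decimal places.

14.4713

Δu = (4.5 − 0)/7 = 9/14.
Right endpoints: 9/14, 9/7, 27/14, 18/7, 45/14, 27/7, 4.5.
f(9/14) ≈ 2.2200, f(9/7) ≈ 2.6186, f(27/14) ≈ 2.9641, f(18/7) ≈ 3.2733, f(45/14) ≈ 3.5557, f(27/7) ≈ 3.8173, f(4.5) ≈ 4.0620.
Sum = Δu · [f(9/14) + f(9/7) + f(27/14) + ...].
Sum ≈ 14.4713.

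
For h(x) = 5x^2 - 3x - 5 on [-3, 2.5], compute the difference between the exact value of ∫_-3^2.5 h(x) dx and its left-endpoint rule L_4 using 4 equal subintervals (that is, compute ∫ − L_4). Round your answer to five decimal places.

Exact integral: ∫_-3^2.5 h(x) dx ≈ 47.6666667.
L_4 = 77.12890625.
Error ≈ 47.6666667 − 77.12890625 ≈ -29.46224.

-29.46224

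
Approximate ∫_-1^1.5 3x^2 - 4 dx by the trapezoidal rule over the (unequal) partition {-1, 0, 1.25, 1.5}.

-4.140625

Subinterval widths: 1, 1.25, 0.25.
f(-1) = -1, f(0) = -4, f(1.25) = 0.6875, f(1.5) = 2.75.
On each subinterval the trapezoid contributes (Δx_i/2)·[f(x_{i-1}) + f(x_i)].
Sum = -4.140625.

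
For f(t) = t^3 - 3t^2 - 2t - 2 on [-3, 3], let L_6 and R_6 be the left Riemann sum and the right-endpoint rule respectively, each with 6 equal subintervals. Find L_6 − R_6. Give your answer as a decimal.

-42

L_6 = -90.
R_6 = -48.
L_6 − R_6 = -42.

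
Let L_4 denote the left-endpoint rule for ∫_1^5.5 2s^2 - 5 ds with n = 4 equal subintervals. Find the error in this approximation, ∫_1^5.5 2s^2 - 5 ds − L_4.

Exact integral: ∫_1^5.5 f(s) ds = 87.75.
L_4 = 56.7421875.
Error = 87.75 − 56.7421875 = 31.0078125.

31.0078125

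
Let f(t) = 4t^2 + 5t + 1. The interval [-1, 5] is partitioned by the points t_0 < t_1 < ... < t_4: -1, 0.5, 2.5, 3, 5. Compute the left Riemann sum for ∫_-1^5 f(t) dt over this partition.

132.25

Subinterval widths: 1.5, 2, 0.5, 2.
Left endpoints: -1, 0.5, 2.5, 3.
f(-1) = 0, f(0.5) = 4.5, f(2.5) = 38.5, f(3) = 52.
Sum = Σ Δt_i · f(t_i).
Sum = 132.25.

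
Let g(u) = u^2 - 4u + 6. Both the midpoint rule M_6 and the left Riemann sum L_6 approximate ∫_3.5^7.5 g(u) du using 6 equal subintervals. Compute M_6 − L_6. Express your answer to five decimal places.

M_6 ≈ 62.1851852.
L_6 ≈ 53.2962963.
M_6 − L_6 ≈ 8.88889.

8.88889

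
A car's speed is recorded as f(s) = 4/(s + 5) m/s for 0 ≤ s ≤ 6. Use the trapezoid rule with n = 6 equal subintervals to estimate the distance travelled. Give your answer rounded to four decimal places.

Δs = (6 − 0)/6 = 1.
f(0) = 0.8, f(1) = 2/3, f(2) = 4/7, f(3) = 0.5, f(4) = 4/9, f(5) = 0.4, f(6) = 4/11.
T_6 = (Δs/2)·[f(s_0) + 2f(s_1) + ... + 2f(s_{5}) + f(s_6)].
Sum ≈ 3.1644.

3.1644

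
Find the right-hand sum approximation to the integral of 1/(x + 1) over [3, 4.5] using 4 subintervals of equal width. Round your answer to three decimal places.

0.306

Δx = (4.5 − 3)/4 = 0.375.
Right endpoints: 3.375, 3.75, 4.125, 4.5.
f(3.375) = 8/35, f(3.75) = 4/19, f(4.125) = 8/41, f(4.5) = 2/11.
Sum = Δx · [f(3.375) + f(3.75) + f(4.125) + f(4.5)].
Sum ≈ 0.306.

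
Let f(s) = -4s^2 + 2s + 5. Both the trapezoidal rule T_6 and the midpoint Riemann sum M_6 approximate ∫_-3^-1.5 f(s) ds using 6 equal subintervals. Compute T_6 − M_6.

-0.09375

T_6 = -30.8125.
M_6 = -30.71875.
T_6 − M_6 = -0.09375.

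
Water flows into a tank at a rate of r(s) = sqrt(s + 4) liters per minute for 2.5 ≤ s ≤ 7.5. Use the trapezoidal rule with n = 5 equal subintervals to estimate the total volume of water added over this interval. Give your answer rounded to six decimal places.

14.947003

Δs = (7.5 − 2.5)/5 = 1.
r(2.5) ≈ 2.549510, r(3.5) ≈ 2.738613, r(4.5) ≈ 2.915476, r(5.5) ≈ 3.082207, r(6.5) ≈ 3.240370, r(7.5) ≈ 3.391165.
T_5 = (Δs/2)·[r(s_0) + 2r(s_1) + ... + 2r(s_{4}) + r(s_5)].
Sum ≈ 14.947003.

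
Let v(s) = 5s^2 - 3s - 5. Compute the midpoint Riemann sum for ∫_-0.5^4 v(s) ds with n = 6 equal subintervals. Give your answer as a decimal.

Δs = (4 − (-0.5))/6 = 0.75.
Midpoints: -0.125, 0.625, 1.375, 2.125, 2.875, 3.625.
v(-0.125) = -4.546875, v(0.625) = -4.921875, v(1.375) = 0.328125, v(2.125) = 11.203125, v(2.875) = 27.703125, v(3.625) = 49.828125.
Sum = Δs · [v(-0.125) + v(0.625) + v(1.375) + ...].
Sum = 59.6953125.

59.6953125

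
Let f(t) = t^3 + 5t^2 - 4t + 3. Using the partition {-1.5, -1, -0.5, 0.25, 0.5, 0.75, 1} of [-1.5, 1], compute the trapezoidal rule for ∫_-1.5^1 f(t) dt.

Subinterval widths: 0.5, 0.5, 0.75, 0.25, 0.25, 0.25.
f(-1.5) = 16.875, f(-1) = 11, f(-0.5) = 6.125, f(0.25) = 2.328125, f(0.5) = 2.375, f(0.75) = 3.234375, f(1) = 5.
On each subinterval the trapezoid contributes (Δt_i/2)·[f(t_{i-1}) + f(t_i)].
Sum = 16.73828125.

16.73828125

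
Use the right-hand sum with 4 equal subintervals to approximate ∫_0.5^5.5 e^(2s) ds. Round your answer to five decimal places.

81531.81850

Δs = (5.5 − 0.5)/4 = 1.25.
Right endpoints: 1.75, 3, 4.25, 5.5.
f(1.75) ≈ 33.11545, f(3) ≈ 403.42879, f(4.25) ≈ 4914.76884, f(5.5) ≈ 59874.14172.
Sum = Δs · [f(1.75) + f(3) + f(4.25) + f(5.5)].
Sum ≈ 81531.81850.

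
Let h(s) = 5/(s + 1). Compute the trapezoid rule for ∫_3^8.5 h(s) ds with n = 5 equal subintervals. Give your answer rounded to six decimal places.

Δs = (8.5 − 3)/5 = 1.1.
h(3) = 1.25, h(4.1) = 50/51, h(5.2) = 25/31, h(6.3) = 50/73, h(7.4) = 25/42, h(8.5) = 10/19.
T_5 = (Δs/2)·[h(s_0) + 2h(s_1) + ... + 2h(s_{4}) + h(s_5)].
Sum ≈ 4.350688.

4.350688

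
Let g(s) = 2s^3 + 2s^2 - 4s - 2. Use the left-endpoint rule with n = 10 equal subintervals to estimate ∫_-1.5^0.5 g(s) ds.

0.32

Δs = (0.5 − (-1.5))/10 = 0.2.
Left endpoints: -1.5, -1.3, -1.1, -0.9, -0.7, -0.5, -0.3, -0.1, 0.1, 0.3.
g(-1.5) = 1.75, g(-1.3) = 2.186, g(-1.1) = 2.158, g(-0.9) = 1.762, g(-0.7) = 1.094, g(-0.5) = 0.25, g(-0.3) = -0.674, g(-0.1) = -1.582, g(0.1) = -2.378, g(0.3) = -2.966.
Sum = Δs · [g(-1.5) + g(-1.3) + g(-1.1) + ...].
Sum = 0.32.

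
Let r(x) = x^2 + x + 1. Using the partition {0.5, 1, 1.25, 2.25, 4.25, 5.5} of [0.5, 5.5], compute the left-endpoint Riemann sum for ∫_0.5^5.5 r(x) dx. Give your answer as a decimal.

51.203125

Subinterval widths: 0.5, 0.25, 1, 2, 1.25.
Left endpoints: 0.5, 1, 1.25, 2.25, 4.25.
r(0.5) = 1.75, r(1) = 3, r(1.25) = 3.8125, r(2.25) = 8.3125, r(4.25) = 23.3125.
Sum = Σ Δx_i · r(x_i).
Sum = 51.203125.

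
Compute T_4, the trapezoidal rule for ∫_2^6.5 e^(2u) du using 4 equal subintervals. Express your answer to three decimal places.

Δu = (6.5 − 2)/4 = 1.125.
f(2) ≈ 54.598, f(3.125) ≈ 518.013, f(4.25) ≈ 4914.769, f(5.375) ≈ 46630.028, f(6.5) ≈ 442413.392.
T_4 = (Δu/2)·[f(u_0) + 2f(u_1) + 2f(u_2) + 2f(u_3) + f(u_4)].
Sum ≈ 307458.906.

307458.906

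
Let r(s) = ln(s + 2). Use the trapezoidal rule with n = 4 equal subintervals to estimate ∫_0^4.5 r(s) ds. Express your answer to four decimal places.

6.2444

Δs = (4.5 − 0)/4 = 1.125.
r(0) ≈ 0.6931, r(1.125) ≈ 1.1394, r(2.25) ≈ 1.4469, r(3.375) ≈ 1.6818, r(4.5) ≈ 1.8718.
T_4 = (Δs/2)·[r(s_0) + 2r(s_1) + 2r(s_2) + 2r(s_3) + r(s_4)].
Sum ≈ 6.2444.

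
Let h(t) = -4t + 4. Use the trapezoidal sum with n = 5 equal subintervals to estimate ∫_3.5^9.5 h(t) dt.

Δt = (9.5 − 3.5)/5 = 1.2.
h(3.5) = -10, h(4.7) = -14.8, h(5.9) = -19.6, h(7.1) = -24.4, h(8.3) = -29.2, h(9.5) = -34.
T_5 = (Δt/2)·[h(t_0) + 2h(t_1) + ... + 2h(t_{4}) + h(t_5)].
Sum = -132.

-132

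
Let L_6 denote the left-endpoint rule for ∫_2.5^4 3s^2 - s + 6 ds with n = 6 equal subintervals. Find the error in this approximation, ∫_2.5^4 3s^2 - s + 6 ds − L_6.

Exact integral: ∫_2.5^4 f(s) ds = 52.5.
L_6 = 49.078125.
Error = 52.5 − 49.078125 = 3.421875.

3.421875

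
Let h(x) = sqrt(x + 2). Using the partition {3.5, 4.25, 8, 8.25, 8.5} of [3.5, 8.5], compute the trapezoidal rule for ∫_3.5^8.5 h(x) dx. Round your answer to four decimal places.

Subinterval widths: 0.75, 3.75, 0.25, 0.25.
h(3.5) ≈ 2.3452, h(4.25) ≈ 2.5000, h(8) ≈ 3.1623, h(8.25) ≈ 3.2016, h(8.5) ≈ 3.2404.
On each subinterval the trapezoid contributes (Δx_i/2)·[h(x_{i-1}) + h(x_i)].
Sum ≈ 14.0344.

14.0344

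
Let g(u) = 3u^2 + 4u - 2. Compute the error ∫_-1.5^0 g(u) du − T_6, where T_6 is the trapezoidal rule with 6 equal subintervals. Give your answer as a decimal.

-0.046875

Exact integral: ∫_-1.5^0 g(u) du = -4.125.
T_6 = -4.078125.
Error = -4.125 − (-4.078125) = -0.046875.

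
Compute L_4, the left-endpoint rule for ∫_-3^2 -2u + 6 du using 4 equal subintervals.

Δu = (2 − (-3))/4 = 1.25.
Left endpoints: -3, -1.75, -0.5, 0.75.
f(-3) = 12, f(-1.75) = 9.5, f(-0.5) = 7, f(0.75) = 4.5.
Sum = Δu · [f(-3) + f(-1.75) + f(-0.5) + f(0.75)].
Sum = 41.25.

41.25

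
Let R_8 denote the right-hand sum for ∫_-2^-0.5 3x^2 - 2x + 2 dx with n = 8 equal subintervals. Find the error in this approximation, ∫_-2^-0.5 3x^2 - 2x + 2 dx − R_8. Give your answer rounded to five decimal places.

1.30957

Exact integral: ∫_-2^-0.5 f(x) dx = 14.625.
R_8 ≈ 13.3154297.
Error ≈ 14.625 − 13.3154297 ≈ 1.30957.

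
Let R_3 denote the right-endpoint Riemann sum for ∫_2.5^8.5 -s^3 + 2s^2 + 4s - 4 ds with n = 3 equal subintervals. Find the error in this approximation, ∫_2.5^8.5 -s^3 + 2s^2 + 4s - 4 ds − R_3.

500.5

Exact integral: ∫_2.5^8.5 f(s) ds = -788.25.
R_3 = -1288.75.
Error = -788.25 − (-1288.75) = 500.5.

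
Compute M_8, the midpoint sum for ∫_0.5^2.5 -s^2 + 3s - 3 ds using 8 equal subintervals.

Δs = (2.5 − 0.5)/8 = 0.25.
Midpoints: 0.625, 0.875, 1.125, 1.375, 1.625, 1.875, 2.125, 2.375.
f(0.625) = -1.515625, f(0.875) = -1.140625, f(1.125) = -0.890625, f(1.375) = -0.765625, f(1.625) = -0.765625, f(1.875) = -0.890625, f(2.125) = -1.140625, f(2.375) = -1.515625.
Sum = Δs · [f(0.625) + f(0.875) + f(1.125) + ...].
Sum = -2.15625.

-2.15625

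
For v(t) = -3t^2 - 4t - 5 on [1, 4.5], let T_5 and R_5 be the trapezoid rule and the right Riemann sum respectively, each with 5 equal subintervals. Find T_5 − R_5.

25.1125

T_5 = -146.9825.
R_5 = -172.095.
T_5 − R_5 = 25.1125.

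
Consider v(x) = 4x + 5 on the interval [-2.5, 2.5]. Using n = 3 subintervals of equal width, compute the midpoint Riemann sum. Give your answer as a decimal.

Δx = (2.5 − (-2.5))/3 = 5/3.
Midpoints: -5/3, 0, 5/3.
v(-5/3) = -5/3, v(0) = 5, v(5/3) = 35/3.
Sum = Δx · [v(-5/3) + v(0) + v(5/3)].
Sum = 25.

25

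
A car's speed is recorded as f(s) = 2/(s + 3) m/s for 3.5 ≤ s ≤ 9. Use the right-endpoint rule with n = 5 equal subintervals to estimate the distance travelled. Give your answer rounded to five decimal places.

1.15201

Δs = (9 − 3.5)/5 = 1.1.
Right endpoints: 4.6, 5.7, 6.8, 7.9, 9.
f(4.6) = 5/19, f(5.7) = 20/87, f(6.8) = 10/49, f(7.9) = 20/109, f(9) = 1/6.
Sum = Δs · [f(4.6) + f(5.7) + f(6.8) + f(7.9) + f(9)].
Sum ≈ 1.15201.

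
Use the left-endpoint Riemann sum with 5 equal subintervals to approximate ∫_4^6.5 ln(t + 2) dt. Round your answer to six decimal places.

Δt = (6.5 − 4)/5 = 0.5.
Left endpoints: 4, 4.5, 5, 5.5, 6.
f(4) ≈ 1.791759, f(4.5) ≈ 1.871802, f(5) ≈ 1.945910, f(5.5) ≈ 2.014903, f(6) ≈ 2.079442.
Sum = Δt · [f(4) + f(4.5) + f(5) + f(5.5) + f(6)].
Sum ≈ 4.851908.

4.851908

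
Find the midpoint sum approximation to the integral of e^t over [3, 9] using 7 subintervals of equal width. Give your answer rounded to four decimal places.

Δt = (9 − 3)/7 = 6/7.
Midpoints: 24/7, 30/7, 36/7, 6, 48/7, 54/7, 60/7.
f(24/7) ≈ 30.8326, f(30/7) ≈ 72.6544, f(36/7) ≈ 171.2042, f(6) ≈ 403.4288, f(48/7) ≈ 950.6470, f(54/7) ≈ 2240.1222, f(60/7) ≈ 5278.6654.
Sum = Δt · [f(24/7) + f(30/7) + f(36/7) + ...].
Sum ≈ 7840.7611.

7840.7611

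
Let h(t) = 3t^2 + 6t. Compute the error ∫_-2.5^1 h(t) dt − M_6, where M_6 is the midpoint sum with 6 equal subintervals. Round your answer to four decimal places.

0.2977

Exact integral: ∫_-2.5^1 h(t) dt = 0.875.
M_6 ≈ 0.577257.
Error ≈ 0.875 − 0.577257 ≈ 0.2977.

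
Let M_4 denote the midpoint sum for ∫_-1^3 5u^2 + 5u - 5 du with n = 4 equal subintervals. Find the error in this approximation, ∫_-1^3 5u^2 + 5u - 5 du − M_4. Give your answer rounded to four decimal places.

Exact integral: ∫_-1^3 f(u) du ≈ 46.666667.
M_4 = 45.
Error ≈ 46.666667 − 45 ≈ 1.6667.

1.6667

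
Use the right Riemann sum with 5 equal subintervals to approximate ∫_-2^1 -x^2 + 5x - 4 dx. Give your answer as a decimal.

-17.28

Δx = (1 − (-2))/5 = 0.6.
Right endpoints: -1.4, -0.8, -0.2, 0.4, 1.
f(-1.4) = -12.96, f(-0.8) = -8.64, f(-0.2) = -5.04, f(0.4) = -2.16, f(1) = 0.
Sum = Δx · [f(-1.4) + f(-0.8) + f(-0.2) + f(0.4) + f(1)].
Sum = -17.28.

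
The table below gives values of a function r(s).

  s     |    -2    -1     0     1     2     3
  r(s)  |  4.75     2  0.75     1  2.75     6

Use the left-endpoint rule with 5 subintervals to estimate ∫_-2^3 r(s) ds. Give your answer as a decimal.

Δs = 1.
Sum = 1·[4.75 + 2 + 0.75 + 1 + 2.75] = 11.25.

11.25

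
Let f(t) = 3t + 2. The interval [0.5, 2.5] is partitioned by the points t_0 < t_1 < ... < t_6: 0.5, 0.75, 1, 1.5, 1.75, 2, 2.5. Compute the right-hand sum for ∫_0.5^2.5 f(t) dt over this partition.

14.125

Subinterval widths: 0.25, 0.25, 0.5, 0.25, 0.25, 0.5.
Right endpoints: 0.75, 1, 1.5, 1.75, 2, 2.5.
f(0.75) = 4.25, f(1) = 5, f(1.5) = 6.5, f(1.75) = 7.25, f(2) = 8, f(2.5) = 9.5.
Sum = Σ Δt_i · f(t_i).
Sum = 14.125.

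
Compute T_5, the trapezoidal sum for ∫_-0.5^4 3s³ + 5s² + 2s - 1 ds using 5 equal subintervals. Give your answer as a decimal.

322.68375

Δs = (4 − (-0.5))/5 = 0.9.
f(-0.5) = -1.125, f(0.4) = 0.792, f(1.3) = 16.641, f(2.2) = 59.544, f(3.1) = 142.623, f(4) = 279.
T_5 = (Δs/2)·[f(s_0) + 2f(s_1) + ... + 2f(s_{4}) + f(s_5)].
Sum = 322.68375.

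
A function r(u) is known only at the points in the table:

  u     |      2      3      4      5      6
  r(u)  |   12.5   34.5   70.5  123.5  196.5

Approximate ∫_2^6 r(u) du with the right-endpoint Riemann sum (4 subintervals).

425

Δu = 1.
Sum = 1·[34.5 + 70.5 + 123.5 + 196.5] = 425.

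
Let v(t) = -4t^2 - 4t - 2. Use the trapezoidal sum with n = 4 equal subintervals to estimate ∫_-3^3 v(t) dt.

-93

Δt = (3 − (-3))/4 = 1.5.
v(-3) = -26, v(-1.5) = -5, v(0) = -2, v(1.5) = -17, v(3) = -50.
T_4 = (Δt/2)·[v(t_0) + 2v(t_1) + 2v(t_2) + 2v(t_3) + v(t_4)].
Sum = -93.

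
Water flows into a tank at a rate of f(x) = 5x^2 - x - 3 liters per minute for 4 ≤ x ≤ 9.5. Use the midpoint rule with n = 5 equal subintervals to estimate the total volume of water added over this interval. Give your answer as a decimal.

1265.89375

Δx = (9.5 − 4)/5 = 1.1.
Midpoints: 4.55, 5.65, 6.75, 7.85, 8.95.
f(4.55) = 95.9625, f(5.65) = 150.9625, f(6.75) = 218.0625, f(7.85) = 297.2625, f(8.95) = 388.5625.
Sum = Δx · [f(4.55) + f(5.65) + f(6.75) + f(7.85) + f(8.95)].
Sum = 1265.89375.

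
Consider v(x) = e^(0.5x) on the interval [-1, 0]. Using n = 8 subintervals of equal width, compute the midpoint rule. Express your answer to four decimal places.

Δx = (0 − (-1))/8 = 0.125.
Midpoints: -0.9375, -0.8125, -0.6875, -0.5625, -0.4375, -0.3125, -0.1875, -0.0625.
v(-0.9375) ≈ 0.6258, v(-0.8125) ≈ 0.6661, v(-0.6875) ≈ 0.7091, v(-0.5625) ≈ 0.7548, v(-0.4375) ≈ 0.8035, v(-0.3125) ≈ 0.8553, v(-0.1875) ≈ 0.9105, v(-0.0625) ≈ 0.9692.
Sum = Δx · [v(-0.9375) + v(-0.8125) + v(-0.6875) + ...].
Sum ≈ 0.7868.

0.7868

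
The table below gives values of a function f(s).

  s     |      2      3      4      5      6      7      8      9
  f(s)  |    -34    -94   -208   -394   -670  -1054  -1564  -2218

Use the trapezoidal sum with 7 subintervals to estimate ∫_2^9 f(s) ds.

Δs = 1.
T_7 = (1/2)·[(-34) + 2·(-94) + 2·(-208) + 2·(-394) + 2·(-670) + 2·(-1054) + 2·(-1564) + (-2218)] = -5110.

-5110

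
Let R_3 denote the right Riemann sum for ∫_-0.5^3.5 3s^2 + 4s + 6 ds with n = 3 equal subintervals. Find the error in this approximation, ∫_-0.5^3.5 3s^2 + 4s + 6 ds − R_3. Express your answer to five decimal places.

Exact integral: ∫_-0.5^3.5 f(s) ds = 91.
R_3 ≈ 129.2222222.
Error ≈ 91 − 129.2222222 ≈ -38.22222.

-38.22222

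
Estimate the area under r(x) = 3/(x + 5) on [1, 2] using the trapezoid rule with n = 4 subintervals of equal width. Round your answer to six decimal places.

0.462567

Δx = (2 − 1)/4 = 0.25.
r(1) = 0.5, r(1.25) = 0.48, r(1.5) = 6/13, r(1.75) = 4/9, r(2) = 3/7.
T_4 = (Δx/2)·[r(x_0) + 2r(x_1) + 2r(x_2) + 2r(x_3) + r(x_4)].
Sum ≈ 0.462567.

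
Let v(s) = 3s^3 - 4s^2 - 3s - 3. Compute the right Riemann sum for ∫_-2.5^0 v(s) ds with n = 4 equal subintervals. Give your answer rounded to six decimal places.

-30.620117

Δs = (0 − (-2.5))/4 = 0.625.
Right endpoints: -1.875, -1.25, -0.625, 0.
v(-1.875) = -15981/512, v(-1.25) = -11.359375, v(-0.625) = -1751/512, v(0) = -3.
Sum = Δs · [v(-1.875) + v(-1.25) + v(-0.625) + v(0)].
Sum ≈ -30.620117.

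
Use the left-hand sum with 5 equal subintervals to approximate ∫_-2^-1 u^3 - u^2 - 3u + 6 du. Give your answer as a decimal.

3.68

Δu = (-1 − (-2))/5 = 0.2.
Left endpoints: -2, -1.8, -1.6, -1.4, -1.2.
f(-2) = 0, f(-1.8) = 2.328, f(-1.6) = 4.144, f(-1.4) = 5.496, f(-1.2) = 6.432.
Sum = Δu · [f(-2) + f(-1.8) + f(-1.6) + f(-1.4) + f(-1.2)].
Sum = 3.68.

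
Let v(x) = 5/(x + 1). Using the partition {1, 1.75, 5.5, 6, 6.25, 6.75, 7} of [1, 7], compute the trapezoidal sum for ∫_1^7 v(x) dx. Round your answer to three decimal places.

Subinterval widths: 0.75, 3.75, 0.5, 0.25, 0.5, 0.25.
v(1) = 2.5, v(1.75) = 20/11, v(5.5) = 10/13, v(6) = 5/7, v(6.25) = 20/29, v(6.75) = 20/31, v(7) = 0.625.
On each subinterval the trapezoid contributes (Δx_i/2)·[v(x_{i-1}) + v(x_i)].
Sum ≈ 7.510.

7.510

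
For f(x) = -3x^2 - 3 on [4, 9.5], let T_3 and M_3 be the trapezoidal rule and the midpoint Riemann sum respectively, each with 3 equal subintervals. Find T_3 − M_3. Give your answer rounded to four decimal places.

-13.8646

T_3 ≈ -819.118056.
M_3 ≈ -805.253472.
T_3 − M_3 ≈ -13.8646.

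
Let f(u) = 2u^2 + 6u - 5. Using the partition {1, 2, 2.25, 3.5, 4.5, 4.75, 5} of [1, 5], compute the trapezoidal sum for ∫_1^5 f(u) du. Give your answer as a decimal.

136

Subinterval widths: 1, 0.25, 1.25, 1, 0.25, 0.25.
f(1) = 3, f(2) = 15, f(2.25) = 18.625, f(3.5) = 40.5, f(4.5) = 62.5, f(4.75) = 68.625, f(5) = 75.
On each subinterval the trapezoid contributes (Δu_i/2)·[f(u_{i-1}) + f(u_i)].
Sum = 136.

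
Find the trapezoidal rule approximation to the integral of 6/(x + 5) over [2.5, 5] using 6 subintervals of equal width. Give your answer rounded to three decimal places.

Δx = (5 − 2.5)/6 = 5/12.
f(2.5) = 0.8, f(35/12) = 72/95, f(10/3) = 0.72, f(3.75) = 24/35, f(25/6) = 36/55, f(55/12) = 72/115, f(5) = 0.6.
T_6 = (Δx/2)·[f(x_0) + 2f(x_1) + ... + 2f(x_{5}) + f(x_6)].
Sum ≈ 1.727.

1.727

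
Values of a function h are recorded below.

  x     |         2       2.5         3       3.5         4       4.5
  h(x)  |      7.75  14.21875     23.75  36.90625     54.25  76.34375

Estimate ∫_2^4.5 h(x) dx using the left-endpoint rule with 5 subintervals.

68.4375

Δx = 0.5.
Sum = 0.5·[7.75 + 14.21875 + 23.75 + 36.90625 + 54.25] = 68.4375.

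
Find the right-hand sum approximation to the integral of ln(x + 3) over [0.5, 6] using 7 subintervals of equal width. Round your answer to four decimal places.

Δx = (6 − 0.5)/7 = 11/14.
Right endpoints: 9/7, 29/14, 20/7, 51/14, 31/7, 73/14, 6.
f(9/7) ≈ 1.4553, f(29/14) ≈ 1.6236, f(20/7) ≈ 1.7677, f(51/14) ≈ 1.8935, f(31/7) ≈ 2.0053, f(73/14) ≈ 2.1059, f(6) ≈ 2.1972.
Sum = Δx · [f(9/7) + f(29/14) + f(20/7) + ...].
Sum ≈ 10.2524.

10.2524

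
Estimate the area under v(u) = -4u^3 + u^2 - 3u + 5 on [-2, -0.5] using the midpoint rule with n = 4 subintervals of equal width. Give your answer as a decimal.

31.40625

Δu = (-0.5 − (-2))/4 = 0.375.
Midpoints: -1.8125, -1.4375, -1.0625, -0.6875.
v(-1.8125) = 38441/1024, v(-1.4375) = 23819/1024, v(-1.0625) = 14453/1024, v(-0.6875) = 9047/1024.
Sum = Δu · [v(-1.8125) + v(-1.4375) + v(-1.0625) + v(-0.6875)].
Sum = 31.40625.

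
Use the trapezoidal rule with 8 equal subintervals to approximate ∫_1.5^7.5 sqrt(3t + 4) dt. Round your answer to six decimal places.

Δt = (7.5 − 1.5)/8 = 0.75.
f(1.5) ≈ 2.915476, f(2.25) ≈ 3.278719, f(3) ≈ 3.605551, f(3.75) ≈ 3.905125, f(4.5) ≈ 4.183300, f(5.25) ≈ 4.444097, f(6) ≈ 4.690416, f(6.75) ≈ 4.924429, f(7.5) ≈ 5.147815.
T_8 = (Δt/2)·[f(t_0) + 2f(t_1) + ... + 2f(t_{7}) + f(t_8)].
Sum ≈ 24.797462.

24.797462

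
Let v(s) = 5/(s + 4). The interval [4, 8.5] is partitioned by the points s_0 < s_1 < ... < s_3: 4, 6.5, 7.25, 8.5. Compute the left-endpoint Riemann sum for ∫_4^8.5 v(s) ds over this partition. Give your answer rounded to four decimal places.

Subinterval widths: 2.5, 0.75, 1.25.
Left endpoints: 4, 6.5, 7.25.
v(4) = 0.625, v(6.5) = 10/21, v(7.25) = 4/9.
Sum = Σ Δs_i · v(s_i).
Sum ≈ 2.4752.

2.4752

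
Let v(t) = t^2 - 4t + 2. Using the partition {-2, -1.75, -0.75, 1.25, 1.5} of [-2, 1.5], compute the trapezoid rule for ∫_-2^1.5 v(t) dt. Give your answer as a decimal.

Subinterval widths: 0.25, 1, 2, 0.25.
v(-2) = 14, v(-1.75) = 12.0625, v(-0.75) = 5.5625, v(1.25) = -1.4375, v(1.5) = -1.75.
On each subinterval the trapezoid contributes (Δt_i/2)·[v(t_{i-1}) + v(t_i)].
Sum = 15.796875.

15.796875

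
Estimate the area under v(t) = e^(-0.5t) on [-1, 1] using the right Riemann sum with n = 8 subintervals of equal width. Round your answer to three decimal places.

Δt = (1 − (-1))/8 = 0.25.
Right endpoints: -0.75, -0.5, -0.25, 0, 0.25, 0.5, 0.75, 1.
v(-0.75) ≈ 1.455, v(-0.5) ≈ 1.284, v(-0.25) ≈ 1.133, v(0) ≈ 1.000, v(0.25) ≈ 0.882, v(0.5) ≈ 0.779, v(0.75) ≈ 0.687, v(1) ≈ 0.607.
Sum = Δt · [v(-0.75) + v(-0.5) + v(-0.25) + ...].
Sum ≈ 1.957.

1.957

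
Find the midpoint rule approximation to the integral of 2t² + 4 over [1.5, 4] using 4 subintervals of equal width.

Δt = (4 − 1.5)/4 = 0.625.
Midpoints: 1.8125, 2.4375, 3.0625, 3.6875.
f(1.8125) = 10.5703125, f(2.4375) = 15.8828125, f(3.0625) = 22.7578125, f(3.6875) = 31.1953125.
Sum = Δt · [f(1.8125) + f(2.4375) + f(3.0625) + f(3.6875)].
Sum = 50.25390625.

50.25390625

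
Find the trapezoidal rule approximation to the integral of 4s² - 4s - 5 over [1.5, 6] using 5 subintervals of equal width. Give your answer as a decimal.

Δs = (6 − 1.5)/5 = 0.9.
f(1.5) = -2, f(2.4) = 8.44, f(3.3) = 25.36, f(4.2) = 48.76, f(5.1) = 78.64, f(6) = 115.
T_5 = (Δs/2)·[f(s_0) + 2f(s_1) + ... + 2f(s_{4}) + f(s_5)].
Sum = 195.93.

195.93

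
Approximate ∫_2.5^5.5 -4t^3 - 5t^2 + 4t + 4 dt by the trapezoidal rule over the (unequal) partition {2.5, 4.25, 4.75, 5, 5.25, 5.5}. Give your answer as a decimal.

Subinterval widths: 1.75, 0.5, 0.25, 0.25, 0.25.
f(2.5) = -79.75, f(4.25) = -376.375, f(4.75) = -518.5, f(5) = -601, f(5.25) = -691.625, f(5.5) = -790.75.
On each subinterval the trapezoid contributes (Δt_i/2)·[f(t_{i-1}) + f(t_i)].
Sum = -1109.640625.

-1109.640625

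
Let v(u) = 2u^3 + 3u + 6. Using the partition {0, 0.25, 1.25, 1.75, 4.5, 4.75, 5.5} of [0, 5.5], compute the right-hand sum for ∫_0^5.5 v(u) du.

Subinterval widths: 0.25, 1, 0.5, 2.75, 0.25, 0.75.
Right endpoints: 0.25, 1.25, 1.75, 4.5, 4.75, 5.5.
v(0.25) = 6.78125, v(1.25) = 13.65625, v(1.75) = 21.96875, v(4.5) = 201.75, v(4.75) = 234.59375, v(5.5) = 355.25.
Sum = Σ Δu_i · v(u_i).
Sum = 906.234375.

906.234375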